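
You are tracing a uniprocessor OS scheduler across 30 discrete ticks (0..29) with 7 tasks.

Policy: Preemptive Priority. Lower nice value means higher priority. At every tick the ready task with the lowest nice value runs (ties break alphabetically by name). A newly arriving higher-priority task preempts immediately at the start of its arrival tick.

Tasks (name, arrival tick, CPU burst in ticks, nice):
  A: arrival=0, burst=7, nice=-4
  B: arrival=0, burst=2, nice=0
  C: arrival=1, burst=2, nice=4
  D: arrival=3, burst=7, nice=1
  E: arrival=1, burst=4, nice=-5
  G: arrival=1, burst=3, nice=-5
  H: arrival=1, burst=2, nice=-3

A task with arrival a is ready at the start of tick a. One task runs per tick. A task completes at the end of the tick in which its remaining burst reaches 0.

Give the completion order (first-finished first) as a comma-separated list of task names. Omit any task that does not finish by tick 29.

completion order = E, G, A, H, B, D, C

t=0: ready={A,B} → run A
t=1: ready={A,B,C,E,G,H} → run E
t=2: ready={A,B,C,E,G,H} → run E
t=3: ready={A,B,C,D,E,G,H} → run E
t=4: ready={A,B,C,D,E,G,H} → run E
t=5: ready={A,B,C,D,G,H} → run G
t=6: ready={A,B,C,D,G,H} → run G
t=7: ready={A,B,C,D,G,H} → run G
t=8: ready={A,B,C,D,H} → run A
t=9: ready={A,B,C,D,H} → run A
t=10: ready={A,B,C,D,H} → run A
t=11: ready={A,B,C,D,H} → run A
t=12: ready={A,B,C,D,H} → run A
t=13: ready={A,B,C,D,H} → run A
t=14: ready={B,C,D,H} → run H
t=15: ready={B,C,D,H} → run H
t=16: ready={B,C,D} → run B
t=17: ready={B,C,D} → run B
t=18: ready={C,D} → run D
t=19: ready={C,D} → run D
t=20: ready={C,D} → run D
t=21: ready={C,D} → run D
t=22: ready={C,D} → run D
t=23: ready={C,D} → run D
t=24: ready={C,D} → run D
t=25: ready={C} → run C
t=26: ready={C} → run C
t=27: (idle)
t=28: (idle)
t=29: (idle)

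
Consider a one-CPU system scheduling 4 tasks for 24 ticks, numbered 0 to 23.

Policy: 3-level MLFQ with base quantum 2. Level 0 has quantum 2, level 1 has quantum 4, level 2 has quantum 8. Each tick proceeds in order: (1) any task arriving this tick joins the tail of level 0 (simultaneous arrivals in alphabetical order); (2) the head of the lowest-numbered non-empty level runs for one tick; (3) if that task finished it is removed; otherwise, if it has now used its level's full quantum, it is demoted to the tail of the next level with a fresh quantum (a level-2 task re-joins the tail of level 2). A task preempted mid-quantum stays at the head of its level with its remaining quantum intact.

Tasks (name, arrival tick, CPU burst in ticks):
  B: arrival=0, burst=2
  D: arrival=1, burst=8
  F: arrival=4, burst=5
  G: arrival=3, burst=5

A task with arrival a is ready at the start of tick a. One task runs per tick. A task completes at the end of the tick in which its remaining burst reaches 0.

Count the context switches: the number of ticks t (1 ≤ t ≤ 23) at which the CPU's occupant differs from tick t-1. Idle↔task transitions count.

t=0: L0/L1/L2 = B/-/- → run B
t=1: L0/L1/L2 = BD/-/- → run B
t=2: L0/L1/L2 = D/-/- → run D
t=3: L0/L1/L2 = DG/-/- → run D
t=4: L0/L1/L2 = GF/D/- → run G
t=5: L0/L1/L2 = GF/D/- → run G
t=6: L0/L1/L2 = F/DG/- → run F
t=7: L0/L1/L2 = F/DG/- → run F
t=8: L0/L1/L2 = -/DGF/- → run D
t=9: L0/L1/L2 = -/DGF/- → run D
t=10: L0/L1/L2 = -/DGF/- → run D
t=11: L0/L1/L2 = -/DGF/- → run D
t=12: L0/L1/L2 = -/GF/D → run G
t=13: L0/L1/L2 = -/GF/D → run G
t=14: L0/L1/L2 = -/GF/D → run G
t=15: L0/L1/L2 = -/F/D → run F
t=16: L0/L1/L2 = -/F/D → run F
t=17: L0/L1/L2 = -/F/D → run F
t=18: L0/L1/L2 = -/-/D → run D
t=19: L0/L1/L2 = -/-/D → run D
t=20: (idle)
t=21: (idle)
t=22: (idle)
t=23: (idle)

context switches = 8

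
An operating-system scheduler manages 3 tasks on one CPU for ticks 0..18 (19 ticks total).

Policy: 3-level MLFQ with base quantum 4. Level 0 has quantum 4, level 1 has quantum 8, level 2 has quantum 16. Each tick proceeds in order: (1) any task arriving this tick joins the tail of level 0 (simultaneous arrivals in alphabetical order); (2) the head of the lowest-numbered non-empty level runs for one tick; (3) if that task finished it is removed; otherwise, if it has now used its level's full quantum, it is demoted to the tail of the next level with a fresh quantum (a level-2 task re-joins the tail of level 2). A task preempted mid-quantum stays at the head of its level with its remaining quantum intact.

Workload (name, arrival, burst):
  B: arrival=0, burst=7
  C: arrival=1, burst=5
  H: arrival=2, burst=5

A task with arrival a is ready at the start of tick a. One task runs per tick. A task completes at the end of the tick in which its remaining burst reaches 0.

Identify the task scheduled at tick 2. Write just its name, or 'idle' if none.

running at tick 2 = B

t=0: L0/L1/L2 = B/-/- → run B
t=1: L0/L1/L2 = BC/-/- → run B
t=2: L0/L1/L2 = BCH/-/- → run B
t=3: L0/L1/L2 = BCH/-/- → run B
t=4: L0/L1/L2 = CH/B/- → run C
t=5: L0/L1/L2 = CH/B/- → run C
t=6: L0/L1/L2 = CH/B/- → run C
t=7: L0/L1/L2 = CH/B/- → run C
t=8: L0/L1/L2 = H/BC/- → run H
t=9: L0/L1/L2 = H/BC/- → run H
t=10: L0/L1/L2 = H/BC/- → run H
t=11: L0/L1/L2 = H/BC/- → run H
t=12: L0/L1/L2 = -/BCH/- → run B
t=13: L0/L1/L2 = -/BCH/- → run B
t=14: L0/L1/L2 = -/BCH/- → run B
t=15: L0/L1/L2 = -/CH/- → run C
t=16: L0/L1/L2 = -/H/- → run H
t=17: (idle)
t=18: (idle)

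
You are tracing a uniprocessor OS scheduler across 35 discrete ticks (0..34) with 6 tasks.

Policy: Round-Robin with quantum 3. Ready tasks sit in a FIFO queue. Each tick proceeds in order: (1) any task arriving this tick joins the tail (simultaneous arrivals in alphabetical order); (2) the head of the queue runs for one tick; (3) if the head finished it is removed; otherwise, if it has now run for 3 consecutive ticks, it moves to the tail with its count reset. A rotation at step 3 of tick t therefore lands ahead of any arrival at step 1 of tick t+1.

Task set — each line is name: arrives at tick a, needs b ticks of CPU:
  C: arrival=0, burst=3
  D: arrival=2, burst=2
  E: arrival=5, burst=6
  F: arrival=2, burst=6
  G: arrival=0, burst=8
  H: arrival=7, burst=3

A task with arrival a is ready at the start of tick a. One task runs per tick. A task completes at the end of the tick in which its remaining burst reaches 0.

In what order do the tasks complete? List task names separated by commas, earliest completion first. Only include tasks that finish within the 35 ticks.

completion order = C, D, H, F, E, G

t=0: queue=[C,G] q_used=0 → run C
t=1: queue=[C,G] q_used=1 → run C
t=2: queue=[C,G,D,F] q_used=2 → run C
t=3: queue=[G,D,F] q_used=0 → run G
t=4: queue=[G,D,F] q_used=1 → run G
t=5: queue=[G,D,F,E] q_used=2 → run G
t=6: queue=[D,F,E,G] q_used=0 → run D
t=7: queue=[D,F,E,G,H] q_used=1 → run D
t=8: queue=[F,E,G,H] q_used=0 → run F
t=9: queue=[F,E,G,H] q_used=1 → run F
t=10: queue=[F,E,G,H] q_used=2 → run F
t=11: queue=[E,G,H,F] q_used=0 → run E
t=12: queue=[E,G,H,F] q_used=1 → run E
t=13: queue=[E,G,H,F] q_used=2 → run E
t=14: queue=[G,H,F,E] q_used=0 → run G
t=15: queue=[G,H,F,E] q_used=1 → run G
t=16: queue=[G,H,F,E] q_used=2 → run G
t=17: queue=[H,F,E,G] q_used=0 → run H
t=18: queue=[H,F,E,G] q_used=1 → run H
t=19: queue=[H,F,E,G] q_used=2 → run H
t=20: queue=[F,E,G] q_used=0 → run F
t=21: queue=[F,E,G] q_used=1 → run F
t=22: queue=[F,E,G] q_used=2 → run F
t=23: queue=[E,G] q_used=0 → run E
t=24: queue=[E,G] q_used=1 → run E
t=25: queue=[E,G] q_used=2 → run E
t=26: queue=[G] q_used=0 → run G
t=27: queue=[G] q_used=1 → run G
t=28: (idle)
t=29: (idle)
t=30: (idle)
t=31: (idle)
t=32: (idle)
t=33: (idle)
t=34: (idle)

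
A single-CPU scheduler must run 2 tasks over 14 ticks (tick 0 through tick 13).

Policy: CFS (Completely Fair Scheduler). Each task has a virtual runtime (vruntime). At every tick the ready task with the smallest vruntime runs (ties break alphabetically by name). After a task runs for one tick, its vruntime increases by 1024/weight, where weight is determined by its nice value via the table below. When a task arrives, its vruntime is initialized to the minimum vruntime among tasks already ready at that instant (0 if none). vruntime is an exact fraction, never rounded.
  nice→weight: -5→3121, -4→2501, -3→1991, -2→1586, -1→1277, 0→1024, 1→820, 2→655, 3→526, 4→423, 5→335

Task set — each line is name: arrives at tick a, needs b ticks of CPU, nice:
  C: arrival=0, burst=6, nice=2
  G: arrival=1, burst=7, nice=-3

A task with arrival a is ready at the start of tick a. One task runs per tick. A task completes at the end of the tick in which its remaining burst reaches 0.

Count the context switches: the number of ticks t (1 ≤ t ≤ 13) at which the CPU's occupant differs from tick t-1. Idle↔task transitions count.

t=0: vr[C=0] → run C
t=1: vr[C=1024/655 G=1024/655] → run C
t=2: vr[C=2048/655 G=1024/655] → run G
t=3: vr[C=2048/655 G=2709504/1304105] → run G
t=4: vr[C=2048/655 G=3380224/1304105] → run G
t=5: vr[C=2048/655 G=4050944/1304105] → run G
t=6: vr[C=2048/655 G=4721664/1304105] → run C
t=7: vr[C=3072/655 G=4721664/1304105] → run G
t=8: vr[C=3072/655 G=5392384/1304105] → run G
t=9: vr[C=3072/655 G=6063104/1304105] → run G
t=10: vr[C=3072/655] → run C
t=11: vr[C=4096/655] → run C
t=12: vr[C=1024/131] → run C
t=13: (idle)

context switches = 5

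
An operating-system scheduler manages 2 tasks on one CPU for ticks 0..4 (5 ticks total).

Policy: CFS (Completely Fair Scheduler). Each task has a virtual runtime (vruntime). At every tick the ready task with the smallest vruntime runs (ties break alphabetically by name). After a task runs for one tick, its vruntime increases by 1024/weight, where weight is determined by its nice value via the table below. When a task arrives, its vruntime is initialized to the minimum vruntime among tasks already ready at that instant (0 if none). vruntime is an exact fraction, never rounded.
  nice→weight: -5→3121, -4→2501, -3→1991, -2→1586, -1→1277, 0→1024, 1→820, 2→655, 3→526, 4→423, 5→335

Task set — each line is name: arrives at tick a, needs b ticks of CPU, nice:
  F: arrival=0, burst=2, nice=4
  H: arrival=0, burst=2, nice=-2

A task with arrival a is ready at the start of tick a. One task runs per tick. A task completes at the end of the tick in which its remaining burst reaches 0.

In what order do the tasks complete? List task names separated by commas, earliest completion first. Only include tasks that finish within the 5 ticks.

completion order = H, F

t=0: vr[F=0 H=0] → run F
t=1: vr[F=1024/423 H=0] → run H
t=2: vr[F=1024/423 H=512/793] → run H
t=3: vr[F=1024/423] → run F
t=4: (idle)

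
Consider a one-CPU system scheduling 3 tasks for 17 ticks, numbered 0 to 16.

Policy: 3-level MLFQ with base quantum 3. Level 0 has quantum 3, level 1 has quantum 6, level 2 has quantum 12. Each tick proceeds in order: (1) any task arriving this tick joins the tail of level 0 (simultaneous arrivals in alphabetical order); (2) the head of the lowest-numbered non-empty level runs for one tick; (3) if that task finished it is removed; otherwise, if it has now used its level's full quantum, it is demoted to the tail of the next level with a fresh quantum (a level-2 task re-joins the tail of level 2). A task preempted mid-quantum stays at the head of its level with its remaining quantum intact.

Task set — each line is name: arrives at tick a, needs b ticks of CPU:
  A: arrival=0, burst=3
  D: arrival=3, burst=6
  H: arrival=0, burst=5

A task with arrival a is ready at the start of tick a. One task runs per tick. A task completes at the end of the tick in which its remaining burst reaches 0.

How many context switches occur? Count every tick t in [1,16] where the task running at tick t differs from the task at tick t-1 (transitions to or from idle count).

context switches = 5

t=0: L0/L1/L2 = AH/-/- → run A
t=1: L0/L1/L2 = AH/-/- → run A
t=2: L0/L1/L2 = AH/-/- → run A
t=3: L0/L1/L2 = HD/-/- → run H
t=4: L0/L1/L2 = HD/-/- → run H
t=5: L0/L1/L2 = HD/-/- → run H
t=6: L0/L1/L2 = D/H/- → run D
t=7: L0/L1/L2 = D/H/- → run D
t=8: L0/L1/L2 = D/H/- → run D
t=9: L0/L1/L2 = -/HD/- → run H
t=10: L0/L1/L2 = -/HD/- → run H
t=11: L0/L1/L2 = -/D/- → run D
t=12: L0/L1/L2 = -/D/- → run D
t=13: L0/L1/L2 = -/D/- → run D
t=14: (idle)
t=15: (idle)
t=16: (idle)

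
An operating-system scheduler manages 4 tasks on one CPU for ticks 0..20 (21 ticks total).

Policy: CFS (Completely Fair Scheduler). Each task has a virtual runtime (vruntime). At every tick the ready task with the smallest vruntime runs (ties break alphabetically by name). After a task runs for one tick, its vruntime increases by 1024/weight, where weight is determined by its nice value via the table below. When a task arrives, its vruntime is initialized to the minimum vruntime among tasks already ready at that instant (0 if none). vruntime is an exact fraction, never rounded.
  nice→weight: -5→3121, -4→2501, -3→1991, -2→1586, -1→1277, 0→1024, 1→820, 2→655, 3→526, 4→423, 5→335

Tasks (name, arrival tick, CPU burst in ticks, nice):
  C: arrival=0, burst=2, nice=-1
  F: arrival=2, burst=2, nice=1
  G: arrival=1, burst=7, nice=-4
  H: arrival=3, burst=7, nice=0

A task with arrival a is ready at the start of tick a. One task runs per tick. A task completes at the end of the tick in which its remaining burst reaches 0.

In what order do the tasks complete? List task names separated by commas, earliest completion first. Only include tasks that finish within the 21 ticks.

t=0: vr[C=0] → run C
t=1: vr[C=1024/1277 G=1024/1277] → run C
t=2: vr[F=1024/1277 G=1024/1277] → run F
t=3: vr[F=536832/261785 G=1024/1277 H=1024/1277] → run G
t=4: vr[F=536832/261785 G=3868672/3193777 H=1024/1277] → run H
t=5: vr[F=536832/261785 G=3868672/3193777 H=2301/1277] → run G
t=6: vr[F=536832/261785 G=5176320/3193777 H=2301/1277] → run G
t=7: vr[F=536832/261785 G=6483968/3193777 H=2301/1277] → run H
t=8: vr[F=536832/261785 G=6483968/3193777 H=3578/1277] → run G
t=9: vr[F=536832/261785 G=7791616/3193777 H=3578/1277] → run F
t=10: vr[G=7791616/3193777 H=3578/1277] → run G
t=11: vr[G=9099264/3193777 H=3578/1277] → run H
t=12: vr[G=9099264/3193777 H=4855/1277] → run G
t=13: vr[G=10406912/3193777 H=4855/1277] → run G
t=14: vr[H=4855/1277] → run H
t=15: vr[H=6132/1277] → run H
t=16: vr[H=7409/1277] → run H
t=17: vr[H=8686/1277] → run H
t=18: (idle)
t=19: (idle)
t=20: (idle)

completion order = C, F, G, H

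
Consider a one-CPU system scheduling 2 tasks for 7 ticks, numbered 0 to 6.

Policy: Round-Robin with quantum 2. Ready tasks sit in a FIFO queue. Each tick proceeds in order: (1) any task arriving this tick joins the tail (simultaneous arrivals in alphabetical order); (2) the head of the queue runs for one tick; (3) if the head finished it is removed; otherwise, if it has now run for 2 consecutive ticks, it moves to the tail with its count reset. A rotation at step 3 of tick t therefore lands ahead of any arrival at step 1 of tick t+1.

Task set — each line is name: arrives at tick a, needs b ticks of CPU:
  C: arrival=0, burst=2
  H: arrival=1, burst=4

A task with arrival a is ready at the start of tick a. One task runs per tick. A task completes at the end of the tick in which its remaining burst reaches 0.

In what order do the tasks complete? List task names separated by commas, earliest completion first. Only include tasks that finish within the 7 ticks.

t=0: queue=[C] q_used=0 → run C
t=1: queue=[C,H] q_used=1 → run C
t=2: queue=[H] q_used=0 → run H
t=3: queue=[H] q_used=1 → run H
t=4: queue=[H] q_used=0 → run H
t=5: queue=[H] q_used=1 → run H
t=6: (idle)

completion order = C, H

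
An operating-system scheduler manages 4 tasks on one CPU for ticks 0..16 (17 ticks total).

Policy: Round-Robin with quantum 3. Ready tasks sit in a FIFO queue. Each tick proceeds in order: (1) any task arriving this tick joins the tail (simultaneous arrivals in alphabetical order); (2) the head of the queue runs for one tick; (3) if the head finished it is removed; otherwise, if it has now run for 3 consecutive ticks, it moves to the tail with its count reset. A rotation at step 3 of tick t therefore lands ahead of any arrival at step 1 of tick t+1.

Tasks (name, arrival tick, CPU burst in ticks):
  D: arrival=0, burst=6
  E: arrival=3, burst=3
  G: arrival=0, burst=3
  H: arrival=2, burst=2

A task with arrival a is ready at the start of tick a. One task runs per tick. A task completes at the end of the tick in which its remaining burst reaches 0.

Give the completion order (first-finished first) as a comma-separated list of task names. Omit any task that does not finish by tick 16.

completion order = G, H, D, E

t=0: queue=[D,G] q_used=0 → run D
t=1: queue=[D,G] q_used=1 → run D
t=2: queue=[D,G,H] q_used=2 → run D
t=3: queue=[G,H,D,E] q_used=0 → run G
t=4: queue=[G,H,D,E] q_used=1 → run G
t=5: queue=[G,H,D,E] q_used=2 → run G
t=6: queue=[H,D,E] q_used=0 → run H
t=7: queue=[H,D,E] q_used=1 → run H
t=8: queue=[D,E] q_used=0 → run D
t=9: queue=[D,E] q_used=1 → run D
t=10: queue=[D,E] q_used=2 → run D
t=11: queue=[E] q_used=0 → run E
t=12: queue=[E] q_used=1 → run E
t=13: queue=[E] q_used=2 → run E
t=14: (idle)
t=15: (idle)
t=16: (idle)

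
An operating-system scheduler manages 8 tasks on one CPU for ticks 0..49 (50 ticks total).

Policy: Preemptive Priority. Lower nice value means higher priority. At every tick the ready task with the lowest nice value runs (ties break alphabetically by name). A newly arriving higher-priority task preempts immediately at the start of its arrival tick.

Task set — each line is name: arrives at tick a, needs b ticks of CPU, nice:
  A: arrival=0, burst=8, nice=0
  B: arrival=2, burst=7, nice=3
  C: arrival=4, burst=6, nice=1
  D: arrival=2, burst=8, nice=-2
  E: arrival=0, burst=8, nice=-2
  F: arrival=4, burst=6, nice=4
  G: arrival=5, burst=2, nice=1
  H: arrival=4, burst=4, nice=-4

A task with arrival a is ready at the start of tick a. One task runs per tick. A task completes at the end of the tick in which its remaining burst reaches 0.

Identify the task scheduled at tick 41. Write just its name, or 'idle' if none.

running at tick 41 = B

t=0: ready={A,E} → run E
t=1: ready={A,E} → run E
t=2: ready={A,B,D,E} → run D
t=3: ready={A,B,D,E} → run D
t=4: ready={A,B,C,D,E,F,H} → run H
t=5: ready={A,B,C,D,E,F,G,H} → run H
t=6: ready={A,B,C,D,E,F,G,H} → run H
t=7: ready={A,B,C,D,E,F,G,H} → run H
t=8: ready={A,B,C,D,E,F,G} → run D
t=9: ready={A,B,C,D,E,F,G} → run D
t=10: ready={A,B,C,D,E,F,G} → run D
t=11: ready={A,B,C,D,E,F,G} → run D
t=12: ready={A,B,C,D,E,F,G} → run D
t=13: ready={A,B,C,D,E,F,G} → run D
t=14: ready={A,B,C,E,F,G} → run E
t=15: ready={A,B,C,E,F,G} → run E
t=16: ready={A,B,C,E,F,G} → run E
t=17: ready={A,B,C,E,F,G} → run E
t=18: ready={A,B,C,E,F,G} → run E
t=19: ready={A,B,C,E,F,G} → run E
t=20: ready={A,B,C,F,G} → run A
t=21: ready={A,B,C,F,G} → run A
t=22: ready={A,B,C,F,G} → run A
t=23: ready={A,B,C,F,G} → run A
t=24: ready={A,B,C,F,G} → run A
t=25: ready={A,B,C,F,G} → run A
t=26: ready={A,B,C,F,G} → run A
t=27: ready={A,B,C,F,G} → run A
t=28: ready={B,C,F,G} → run C
t=29: ready={B,C,F,G} → run C
t=30: ready={B,C,F,G} → run C
t=31: ready={B,C,F,G} → run C
t=32: ready={B,C,F,G} → run C
t=33: ready={B,C,F,G} → run C
t=34: ready={B,F,G} → run G
t=35: ready={B,F,G} → run G
t=36: ready={B,F} → run B
t=37: ready={B,F} → run B
t=38: ready={B,F} → run B
t=39: ready={B,F} → run B
t=40: ready={B,F} → run B
t=41: ready={B,F} → run B
t=42: ready={B,F} → run B
t=43: ready={F} → run F
t=44: ready={F} → run F
t=45: ready={F} → run F
t=46: ready={F} → run F
t=47: ready={F} → run F
t=48: ready={F} → run F
t=49: (idle)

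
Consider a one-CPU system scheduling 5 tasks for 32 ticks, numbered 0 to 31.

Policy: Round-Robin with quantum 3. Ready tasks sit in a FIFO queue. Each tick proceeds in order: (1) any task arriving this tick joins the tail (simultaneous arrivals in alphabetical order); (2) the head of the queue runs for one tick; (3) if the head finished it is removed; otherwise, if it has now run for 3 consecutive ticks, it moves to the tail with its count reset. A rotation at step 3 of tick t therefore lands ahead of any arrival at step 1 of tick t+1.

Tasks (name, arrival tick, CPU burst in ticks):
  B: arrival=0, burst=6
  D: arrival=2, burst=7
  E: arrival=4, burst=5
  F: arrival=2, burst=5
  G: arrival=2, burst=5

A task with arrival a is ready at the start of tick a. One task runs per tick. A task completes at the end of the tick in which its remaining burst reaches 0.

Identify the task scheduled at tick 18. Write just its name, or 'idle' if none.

t=0: queue=[B] q_used=0 → run B
t=1: queue=[B] q_used=1 → run B
t=2: queue=[B,D,F,G] q_used=2 → run B
t=3: queue=[D,F,G,B] q_used=0 → run D
t=4: queue=[D,F,G,B,E] q_used=1 → run D
t=5: queue=[D,F,G,B,E] q_used=2 → run D
t=6: queue=[F,G,B,E,D] q_used=0 → run F
t=7: queue=[F,G,B,E,D] q_used=1 → run F
t=8: queue=[F,G,B,E,D] q_used=2 → run F
t=9: queue=[G,B,E,D,F] q_used=0 → run G
t=10: queue=[G,B,E,D,F] q_used=1 → run G
t=11: queue=[G,B,E,D,F] q_used=2 → run G
t=12: queue=[B,E,D,F,G] q_used=0 → run B
t=13: queue=[B,E,D,F,G] q_used=1 → run B
t=14: queue=[B,E,D,F,G] q_used=2 → run B
t=15: queue=[E,D,F,G] q_used=0 → run E
t=16: queue=[E,D,F,G] q_used=1 → run E
t=17: queue=[E,D,F,G] q_used=2 → run E
t=18: queue=[D,F,G,E] q_used=0 → run D
t=19: queue=[D,F,G,E] q_used=1 → run D
t=20: queue=[D,F,G,E] q_used=2 → run D
t=21: queue=[F,G,E,D] q_used=0 → run F
t=22: queue=[F,G,E,D] q_used=1 → run F
t=23: queue=[G,E,D] q_used=0 → run G
t=24: queue=[G,E,D] q_used=1 → run G
t=25: queue=[E,D] q_used=0 → run E
t=26: queue=[E,D] q_used=1 → run E
t=27: queue=[D] q_used=0 → run D
t=28: (idle)
t=29: (idle)
t=30: (idle)
t=31: (idle)

running at tick 18 = D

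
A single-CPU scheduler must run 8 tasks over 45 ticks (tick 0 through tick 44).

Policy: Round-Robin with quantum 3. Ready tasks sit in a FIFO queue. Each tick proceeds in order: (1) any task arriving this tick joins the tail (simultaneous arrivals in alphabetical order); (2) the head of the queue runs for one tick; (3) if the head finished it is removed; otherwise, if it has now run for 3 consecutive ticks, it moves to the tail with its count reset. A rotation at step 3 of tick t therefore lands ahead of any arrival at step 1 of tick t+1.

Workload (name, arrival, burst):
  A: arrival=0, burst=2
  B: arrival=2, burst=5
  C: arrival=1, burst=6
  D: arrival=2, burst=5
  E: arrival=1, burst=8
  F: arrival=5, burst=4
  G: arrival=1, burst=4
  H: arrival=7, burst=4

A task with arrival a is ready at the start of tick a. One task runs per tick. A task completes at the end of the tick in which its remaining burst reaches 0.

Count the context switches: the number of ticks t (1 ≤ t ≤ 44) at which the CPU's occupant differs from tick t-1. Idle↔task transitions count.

context switches = 16

t=0: queue=[A] q_used=0 → run A
t=1: queue=[A,C,E,G] q_used=1 → run A
t=2: queue=[C,E,G,B,D] q_used=0 → run C
t=3: queue=[C,E,G,B,D] q_used=1 → run C
t=4: queue=[C,E,G,B,D] q_used=2 → run C
t=5: queue=[E,G,B,D,C,F] q_used=0 → run E
t=6: queue=[E,G,B,D,C,F] q_used=1 → run E
t=7: queue=[E,G,B,D,C,F,H] q_used=2 → run E
t=8: queue=[G,B,D,C,F,H,E] q_used=0 → run G
t=9: queue=[G,B,D,C,F,H,E] q_used=1 → run G
t=10: queue=[G,B,D,C,F,H,E] q_used=2 → run G
t=11: queue=[B,D,C,F,H,E,G] q_used=0 → run B
t=12: queue=[B,D,C,F,H,E,G] q_used=1 → run B
t=13: queue=[B,D,C,F,H,E,G] q_used=2 → run B
t=14: queue=[D,C,F,H,E,G,B] q_used=0 → run D
t=15: queue=[D,C,F,H,E,G,B] q_used=1 → run D
t=16: queue=[D,C,F,H,E,G,B] q_used=2 → run D
t=17: queue=[C,F,H,E,G,B,D] q_used=0 → run C
t=18: queue=[C,F,H,E,G,B,D] q_used=1 → run C
t=19: queue=[C,F,H,E,G,B,D] q_used=2 → run C
t=20: queue=[F,H,E,G,B,D] q_used=0 → run F
t=21: queue=[F,H,E,G,B,D] q_used=1 → run F
t=22: queue=[F,H,E,G,B,D] q_used=2 → run F
t=23: queue=[H,E,G,B,D,F] q_used=0 → run H
t=24: queue=[H,E,G,B,D,F] q_used=1 → run H
t=25: queue=[H,E,G,B,D,F] q_used=2 → run H
t=26: queue=[E,G,B,D,F,H] q_used=0 → run E
t=27: queue=[E,G,B,D,F,H] q_used=1 → run E
t=28: queue=[E,G,B,D,F,H] q_used=2 → run E
t=29: queue=[G,B,D,F,H,E] q_used=0 → run G
t=30: queue=[B,D,F,H,E] q_used=0 → run B
t=31: queue=[B,D,F,H,E] q_used=1 → run B
t=32: queue=[D,F,H,E] q_used=0 → run D
t=33: queue=[D,F,H,E] q_used=1 → run D
t=34: queue=[F,H,E] q_used=0 → run F
t=35: queue=[H,E] q_used=0 → run H
t=36: queue=[E] q_used=0 → run E
t=37: queue=[E] q_used=1 → run E
t=38: (idle)
t=39: (idle)
t=40: (idle)
t=41: (idle)
t=42: (idle)
t=43: (idle)
t=44: (idle)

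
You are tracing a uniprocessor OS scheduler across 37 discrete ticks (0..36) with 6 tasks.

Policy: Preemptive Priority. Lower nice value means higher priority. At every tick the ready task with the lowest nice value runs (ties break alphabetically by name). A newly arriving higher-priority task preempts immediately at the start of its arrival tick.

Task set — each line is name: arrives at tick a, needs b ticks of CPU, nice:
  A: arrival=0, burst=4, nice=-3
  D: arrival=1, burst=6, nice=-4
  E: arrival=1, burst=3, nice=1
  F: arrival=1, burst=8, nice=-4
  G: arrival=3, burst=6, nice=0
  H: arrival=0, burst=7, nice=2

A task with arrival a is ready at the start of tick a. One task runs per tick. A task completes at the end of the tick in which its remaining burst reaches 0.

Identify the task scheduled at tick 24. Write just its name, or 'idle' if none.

running at tick 24 = E

t=0: ready={A,H} → run A
t=1: ready={A,D,E,F,H} → run D
t=2: ready={A,D,E,F,H} → run D
t=3: ready={A,D,E,F,G,H} → run D
t=4: ready={A,D,E,F,G,H} → run D
t=5: ready={A,D,E,F,G,H} → run D
t=6: ready={A,D,E,F,G,H} → run D
t=7: ready={A,E,F,G,H} → run F
t=8: ready={A,E,F,G,H} → run F
t=9: ready={A,E,F,G,H} → run F
t=10: ready={A,E,F,G,H} → run F
t=11: ready={A,E,F,G,H} → run F
t=12: ready={A,E,F,G,H} → run F
t=13: ready={A,E,F,G,H} → run F
t=14: ready={A,E,F,G,H} → run F
t=15: ready={A,E,G,H} → run A
t=16: ready={A,E,G,H} → run A
t=17: ready={A,E,G,H} → run A
t=18: ready={E,G,H} → run G
t=19: ready={E,G,H} → run G
t=20: ready={E,G,H} → run G
t=21: ready={E,G,H} → run G
t=22: ready={E,G,H} → run G
t=23: ready={E,G,H} → run G
t=24: ready={E,H} → run E
t=25: ready={E,H} → run E
t=26: ready={E,H} → run E
t=27: ready={H} → run H
t=28: ready={H} → run H
t=29: ready={H} → run H
t=30: ready={H} → run H
t=31: ready={H} → run H
t=32: ready={H} → run H
t=33: ready={H} → run H
t=34: (idle)
t=35: (idle)
t=36: (idle)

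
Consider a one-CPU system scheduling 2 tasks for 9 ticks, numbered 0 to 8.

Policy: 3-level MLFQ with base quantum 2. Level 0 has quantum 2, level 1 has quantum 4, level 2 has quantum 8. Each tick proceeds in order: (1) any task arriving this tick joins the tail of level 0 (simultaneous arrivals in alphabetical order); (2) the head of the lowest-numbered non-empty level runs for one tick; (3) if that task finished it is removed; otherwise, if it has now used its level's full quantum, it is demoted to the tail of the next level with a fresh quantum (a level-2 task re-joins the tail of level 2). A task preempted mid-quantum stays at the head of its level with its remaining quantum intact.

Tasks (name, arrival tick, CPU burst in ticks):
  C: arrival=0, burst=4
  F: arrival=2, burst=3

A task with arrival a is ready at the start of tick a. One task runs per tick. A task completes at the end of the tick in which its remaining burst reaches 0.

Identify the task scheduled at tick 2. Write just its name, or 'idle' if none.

t=0: L0/L1/L2 = C/-/- → run C
t=1: L0/L1/L2 = C/-/- → run C
t=2: L0/L1/L2 = F/C/- → run F
t=3: L0/L1/L2 = F/C/- → run F
t=4: L0/L1/L2 = -/CF/- → run C
t=5: L0/L1/L2 = -/CF/- → run C
t=6: L0/L1/L2 = -/F/- → run F
t=7: (idle)
t=8: (idle)

running at tick 2 = F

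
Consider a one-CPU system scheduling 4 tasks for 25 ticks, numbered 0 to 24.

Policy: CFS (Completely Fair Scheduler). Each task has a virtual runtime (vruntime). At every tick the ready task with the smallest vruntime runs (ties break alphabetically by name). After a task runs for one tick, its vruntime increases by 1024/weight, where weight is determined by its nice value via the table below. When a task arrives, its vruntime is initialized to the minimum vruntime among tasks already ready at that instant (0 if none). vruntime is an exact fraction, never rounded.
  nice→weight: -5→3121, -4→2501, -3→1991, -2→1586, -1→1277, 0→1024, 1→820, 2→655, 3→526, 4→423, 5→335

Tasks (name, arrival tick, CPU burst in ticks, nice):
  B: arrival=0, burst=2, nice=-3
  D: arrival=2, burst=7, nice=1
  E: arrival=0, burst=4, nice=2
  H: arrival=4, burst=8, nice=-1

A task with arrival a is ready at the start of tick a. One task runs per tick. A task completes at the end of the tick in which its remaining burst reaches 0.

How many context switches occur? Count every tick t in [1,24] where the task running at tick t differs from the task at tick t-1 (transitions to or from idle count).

t=0: vr[B=0 E=0] → run B
t=1: vr[B=1024/1991 E=0] → run E
t=2: vr[B=1024/1991 D=1024/1991 E=1024/655] → run B
t=3: vr[D=1024/1991 E=1024/655] → run D
t=4: vr[D=719616/408155 E=1024/655 H=1024/655] → run E
t=5: vr[D=719616/408155 E=2048/655 H=1024/655] → run H
t=6: vr[D=719616/408155 E=2048/655 H=1978368/836435] → run D
t=7: vr[D=1229312/408155 E=2048/655 H=1978368/836435] → run H
t=8: vr[D=1229312/408155 E=2048/655 H=2649088/836435] → run D
t=9: vr[D=1739008/408155 E=2048/655 H=2649088/836435] → run E
t=10: vr[D=1739008/408155 E=3072/655 H=2649088/836435] → run H
t=11: vr[D=1739008/408155 E=3072/655 H=3319808/836435] → run H
t=12: vr[D=1739008/408155 E=3072/655 H=3990528/836435] → run D
t=13: vr[D=2248704/408155 E=3072/655 H=3990528/836435] → run E
t=14: vr[D=2248704/408155 H=3990528/836435] → run H
t=15: vr[D=2248704/408155 H=4661248/836435] → run D
t=16: vr[D=551680/81631 H=4661248/836435] → run H
t=17: vr[D=551680/81631 H=5331968/836435] → run H
t=18: vr[D=551680/81631 H=6002688/836435] → run D
t=19: vr[D=3268096/408155 H=6002688/836435] → run H
t=20: vr[D=3268096/408155] → run D
t=21: (idle)
t=22: (idle)
t=23: (idle)
t=24: (idle)

context switches = 19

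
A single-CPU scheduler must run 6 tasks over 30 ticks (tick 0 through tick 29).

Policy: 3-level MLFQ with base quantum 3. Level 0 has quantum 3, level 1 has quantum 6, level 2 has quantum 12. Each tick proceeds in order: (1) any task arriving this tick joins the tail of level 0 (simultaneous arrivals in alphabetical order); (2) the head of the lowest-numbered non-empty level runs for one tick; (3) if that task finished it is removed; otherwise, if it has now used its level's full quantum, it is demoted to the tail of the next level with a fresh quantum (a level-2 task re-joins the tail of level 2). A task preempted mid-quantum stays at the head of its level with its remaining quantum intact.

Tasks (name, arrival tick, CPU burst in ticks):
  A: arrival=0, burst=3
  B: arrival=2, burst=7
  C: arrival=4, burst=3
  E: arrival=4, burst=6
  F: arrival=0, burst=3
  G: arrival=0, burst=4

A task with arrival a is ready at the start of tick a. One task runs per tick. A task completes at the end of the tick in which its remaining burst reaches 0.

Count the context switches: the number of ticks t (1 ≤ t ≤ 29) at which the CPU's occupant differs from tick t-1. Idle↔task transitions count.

t=0: L0/L1/L2 = AFG/-/- → run A
t=1: L0/L1/L2 = AFG/-/- → run A
t=2: L0/L1/L2 = AFGB/-/- → run A
t=3: L0/L1/L2 = FGB/-/- → run F
t=4: L0/L1/L2 = FGBCE/-/- → run F
t=5: L0/L1/L2 = FGBCE/-/- → run F
t=6: L0/L1/L2 = GBCE/-/- → run G
t=7: L0/L1/L2 = GBCE/-/- → run G
t=8: L0/L1/L2 = GBCE/-/- → run G
t=9: L0/L1/L2 = BCE/G/- → run B
t=10: L0/L1/L2 = BCE/G/- → run B
t=11: L0/L1/L2 = BCE/G/- → run B
t=12: L0/L1/L2 = CE/GB/- → run C
t=13: L0/L1/L2 = CE/GB/- → run C
t=14: L0/L1/L2 = CE/GB/- → run C
t=15: L0/L1/L2 = E/GB/- → run E
t=16: L0/L1/L2 = E/GB/- → run E
t=17: L0/L1/L2 = E/GB/- → run E
t=18: L0/L1/L2 = -/GBE/- → run G
t=19: L0/L1/L2 = -/BE/- → run B
t=20: L0/L1/L2 = -/BE/- → run B
t=21: L0/L1/L2 = -/BE/- → run B
t=22: L0/L1/L2 = -/BE/- → run B
t=23: L0/L1/L2 = -/E/- → run E
t=24: L0/L1/L2 = -/E/- → run E
t=25: L0/L1/L2 = -/E/- → run E
t=26: (idle)
t=27: (idle)
t=28: (idle)
t=29: (idle)

context switches = 9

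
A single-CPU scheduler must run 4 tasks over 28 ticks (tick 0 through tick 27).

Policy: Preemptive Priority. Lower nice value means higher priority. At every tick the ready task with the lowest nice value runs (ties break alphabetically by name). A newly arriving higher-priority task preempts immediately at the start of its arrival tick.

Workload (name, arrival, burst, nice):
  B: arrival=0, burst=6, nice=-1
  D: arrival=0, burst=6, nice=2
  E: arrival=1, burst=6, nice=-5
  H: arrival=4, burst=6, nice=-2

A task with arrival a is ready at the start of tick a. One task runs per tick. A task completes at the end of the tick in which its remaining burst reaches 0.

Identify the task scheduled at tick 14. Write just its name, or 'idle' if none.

running at tick 14 = B

t=0: ready={B,D} → run B
t=1: ready={B,D,E} → run E
t=2: ready={B,D,E} → run E
t=3: ready={B,D,E} → run E
t=4: ready={B,D,E,H} → run E
t=5: ready={B,D,E,H} → run E
t=6: ready={B,D,E,H} → run E
t=7: ready={B,D,H} → run H
t=8: ready={B,D,H} → run H
t=9: ready={B,D,H} → run H
t=10: ready={B,D,H} → run H
t=11: ready={B,D,H} → run H
t=12: ready={B,D,H} → run H
t=13: ready={B,D} → run B
t=14: ready={B,D} → run B
t=15: ready={B,D} → run B
t=16: ready={B,D} → run B
t=17: ready={B,D} → run B
t=18: ready={D} → run D
t=19: ready={D} → run D
t=20: ready={D} → run D
t=21: ready={D} → run D
t=22: ready={D} → run D
t=23: ready={D} → run D
t=24: (idle)
t=25: (idle)
t=26: (idle)
t=27: (idle)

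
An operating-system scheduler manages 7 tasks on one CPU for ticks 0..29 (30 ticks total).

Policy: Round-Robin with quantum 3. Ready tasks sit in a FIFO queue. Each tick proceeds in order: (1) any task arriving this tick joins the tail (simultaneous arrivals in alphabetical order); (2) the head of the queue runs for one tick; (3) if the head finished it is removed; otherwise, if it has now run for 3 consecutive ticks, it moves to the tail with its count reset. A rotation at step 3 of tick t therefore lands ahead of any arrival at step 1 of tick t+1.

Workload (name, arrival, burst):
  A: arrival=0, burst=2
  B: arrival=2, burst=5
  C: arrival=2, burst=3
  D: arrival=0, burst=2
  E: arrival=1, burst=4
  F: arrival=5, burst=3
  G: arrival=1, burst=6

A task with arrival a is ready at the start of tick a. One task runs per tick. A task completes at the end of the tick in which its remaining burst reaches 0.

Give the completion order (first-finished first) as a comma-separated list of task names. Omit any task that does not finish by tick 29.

completion order = A, D, C, F, E, G, B

t=0: queue=[A,D] q_used=0 → run A
t=1: queue=[A,D,E,G] q_used=1 → run A
t=2: queue=[D,E,G,B,C] q_used=0 → run D
t=3: queue=[D,E,G,B,C] q_used=1 → run D
t=4: queue=[E,G,B,C] q_used=0 → run E
t=5: queue=[E,G,B,C,F] q_used=1 → run E
t=6: queue=[E,G,B,C,F] q_used=2 → run E
t=7: queue=[G,B,C,F,E] q_used=0 → run G
t=8: queue=[G,B,C,F,E] q_used=1 → run G
t=9: queue=[G,B,C,F,E] q_used=2 → run G
t=10: queue=[B,C,F,E,G] q_used=0 → run B
t=11: queue=[B,C,F,E,G] q_used=1 → run B
t=12: queue=[B,C,F,E,G] q_used=2 → run B
t=13: queue=[C,F,E,G,B] q_used=0 → run C
t=14: queue=[C,F,E,G,B] q_used=1 → run C
t=15: queue=[C,F,E,G,B] q_used=2 → run C
t=16: queue=[F,E,G,B] q_used=0 → run F
t=17: queue=[F,E,G,B] q_used=1 → run F
t=18: queue=[F,E,G,B] q_used=2 → run F
t=19: queue=[E,G,B] q_used=0 → run E
t=20: queue=[G,B] q_used=0 → run G
t=21: queue=[G,B] q_used=1 → run G
t=22: queue=[G,B] q_used=2 → run G
t=23: queue=[B] q_used=0 → run B
t=24: queue=[B] q_used=1 → run B
t=25: (idle)
t=26: (idle)
t=27: (idle)
t=28: (idle)
t=29: (idle)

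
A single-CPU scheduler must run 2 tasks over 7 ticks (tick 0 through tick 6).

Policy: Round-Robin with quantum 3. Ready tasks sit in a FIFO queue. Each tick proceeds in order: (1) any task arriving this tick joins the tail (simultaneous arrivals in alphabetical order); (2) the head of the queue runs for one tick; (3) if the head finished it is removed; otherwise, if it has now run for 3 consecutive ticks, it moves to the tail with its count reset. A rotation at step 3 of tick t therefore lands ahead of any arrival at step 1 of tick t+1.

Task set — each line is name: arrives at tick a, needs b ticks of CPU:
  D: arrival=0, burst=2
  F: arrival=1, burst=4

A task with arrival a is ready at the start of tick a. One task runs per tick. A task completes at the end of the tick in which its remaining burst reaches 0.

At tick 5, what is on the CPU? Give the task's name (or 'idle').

running at tick 5 = F

t=0: queue=[D] q_used=0 → run D
t=1: queue=[D,F] q_used=1 → run D
t=2: queue=[F] q_used=0 → run F
t=3: queue=[F] q_used=1 → run F
t=4: queue=[F] q_used=2 → run F
t=5: queue=[F] q_used=0 → run F
t=6: (idle)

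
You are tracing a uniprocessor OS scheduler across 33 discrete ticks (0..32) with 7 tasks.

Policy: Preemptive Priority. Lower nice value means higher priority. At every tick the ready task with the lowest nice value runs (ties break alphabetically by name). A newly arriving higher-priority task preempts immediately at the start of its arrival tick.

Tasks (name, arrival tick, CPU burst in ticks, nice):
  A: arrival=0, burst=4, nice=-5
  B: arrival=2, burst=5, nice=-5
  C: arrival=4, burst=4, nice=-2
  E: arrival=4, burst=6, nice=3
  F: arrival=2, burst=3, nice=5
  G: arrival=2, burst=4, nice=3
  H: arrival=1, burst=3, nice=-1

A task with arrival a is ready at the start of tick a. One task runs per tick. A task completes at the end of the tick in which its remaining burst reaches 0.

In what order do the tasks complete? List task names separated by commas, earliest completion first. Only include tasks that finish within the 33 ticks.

t=0: ready={A} → run A
t=1: ready={A,H} → run A
t=2: ready={A,B,F,G,H} → run A
t=3: ready={A,B,F,G,H} → run A
t=4: ready={B,C,E,F,G,H} → run B
t=5: ready={B,C,E,F,G,H} → run B
t=6: ready={B,C,E,F,G,H} → run B
t=7: ready={B,C,E,F,G,H} → run B
t=8: ready={B,C,E,F,G,H} → run B
t=9: ready={C,E,F,G,H} → run C
t=10: ready={C,E,F,G,H} → run C
t=11: ready={C,E,F,G,H} → run C
t=12: ready={C,E,F,G,H} → run C
t=13: ready={E,F,G,H} → run H
t=14: ready={E,F,G,H} → run H
t=15: ready={E,F,G,H} → run H
t=16: ready={E,F,G} → run E
t=17: ready={E,F,G} → run E
t=18: ready={E,F,G} → run E
t=19: ready={E,F,G} → run E
t=20: ready={E,F,G} → run E
t=21: ready={E,F,G} → run E
t=22: ready={F,G} → run G
t=23: ready={F,G} → run G
t=24: ready={F,G} → run G
t=25: ready={F,G} → run G
t=26: ready={F} → run F
t=27: ready={F} → run F
t=28: ready={F} → run F
t=29: (idle)
t=30: (idle)
t=31: (idle)
t=32: (idle)

completion order = A, B, C, H, E, G, F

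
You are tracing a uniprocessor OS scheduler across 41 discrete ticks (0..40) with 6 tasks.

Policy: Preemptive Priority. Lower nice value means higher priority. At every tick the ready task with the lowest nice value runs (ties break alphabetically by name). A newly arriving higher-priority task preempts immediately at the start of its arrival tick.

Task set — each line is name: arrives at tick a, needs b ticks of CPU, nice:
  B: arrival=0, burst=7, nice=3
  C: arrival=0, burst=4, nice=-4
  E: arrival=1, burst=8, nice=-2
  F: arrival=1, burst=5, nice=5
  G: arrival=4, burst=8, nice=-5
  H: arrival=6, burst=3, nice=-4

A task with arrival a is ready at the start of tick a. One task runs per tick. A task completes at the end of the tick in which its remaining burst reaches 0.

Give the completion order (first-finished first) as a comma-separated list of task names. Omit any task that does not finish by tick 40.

completion order = C, G, H, E, B, F

t=0: ready={B,C} → run C
t=1: ready={B,C,E,F} → run C
t=2: ready={B,C,E,F} → run C
t=3: ready={B,C,E,F} → run C
t=4: ready={B,E,F,G} → run G
t=5: ready={B,E,F,G} → run G
t=6: ready={B,E,F,G,H} → run G
t=7: ready={B,E,F,G,H} → run G
t=8: ready={B,E,F,G,H} → run G
t=9: ready={B,E,F,G,H} → run G
t=10: ready={B,E,F,G,H} → run G
t=11: ready={B,E,F,G,H} → run G
t=12: ready={B,E,F,H} → run H
t=13: ready={B,E,F,H} → run H
t=14: ready={B,E,F,H} → run H
t=15: ready={B,E,F} → run E
t=16: ready={B,E,F} → run E
t=17: ready={B,E,F} → run E
t=18: ready={B,E,F} → run E
t=19: ready={B,E,F} → run E
t=20: ready={B,E,F} → run E
t=21: ready={B,E,F} → run E
t=22: ready={B,E,F} → run E
t=23: ready={B,F} → run B
t=24: ready={B,F} → run B
t=25: ready={B,F} → run B
t=26: ready={B,F} → run B
t=27: ready={B,F} → run B
t=28: ready={B,F} → run B
t=29: ready={B,F} → run B
t=30: ready={F} → run F
t=31: ready={F} → run F
t=32: ready={F} → run F
t=33: ready={F} → run F
t=34: ready={F} → run F
t=35: (idle)
t=36: (idle)
t=37: (idle)
t=38: (idle)
t=39: (idle)
t=40: (idle)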